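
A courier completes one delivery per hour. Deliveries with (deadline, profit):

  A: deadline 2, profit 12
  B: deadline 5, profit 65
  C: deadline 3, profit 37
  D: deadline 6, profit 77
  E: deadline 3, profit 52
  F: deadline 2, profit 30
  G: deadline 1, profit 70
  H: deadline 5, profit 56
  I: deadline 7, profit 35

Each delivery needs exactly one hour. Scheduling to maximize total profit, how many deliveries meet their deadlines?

7

Take jobs in profit order; each goes to the latest open slot no later than its deadline.
By profit: D(d6,77), G(d1,70), B(d5,65), H(d5,56), E(d3,52), C(d3,37), I(d7,35), F(d2,30), A(d2,12)
D→slot 6; G→slot 1; B→slot 5; H→slot 4; E→slot 3; C→slot 2; I→slot 7; F skipped; A skipped.
7 of 9 scheduled.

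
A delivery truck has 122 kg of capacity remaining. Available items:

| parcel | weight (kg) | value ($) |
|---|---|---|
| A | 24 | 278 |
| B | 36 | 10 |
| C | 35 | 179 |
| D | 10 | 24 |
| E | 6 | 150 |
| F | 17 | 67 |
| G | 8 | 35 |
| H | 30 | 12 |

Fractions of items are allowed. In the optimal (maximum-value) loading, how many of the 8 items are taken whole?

Sort by value per unit weight and fill in that order.
Ratios (sorted): E 25.00, A 11.58, C 5.11, G 4.38, F 3.94, D 2.40, H 0.40, B 0.28
take E (6 @ 150); take A (24 @ 278); take C (35 @ 179); take G (8 @ 35); take F (17 @ 67); take D (10 @ 24); take 22/30 of H → 8.80. Capacity used 122/122.
6 item(s) taken whole; one partial (take 22/30 of H).

6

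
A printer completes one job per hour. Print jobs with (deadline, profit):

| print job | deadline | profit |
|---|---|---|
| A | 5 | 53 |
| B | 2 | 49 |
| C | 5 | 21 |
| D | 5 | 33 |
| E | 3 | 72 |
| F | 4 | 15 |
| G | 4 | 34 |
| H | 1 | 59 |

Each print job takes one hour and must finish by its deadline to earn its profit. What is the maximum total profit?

267

Sort by profit descending; place each in the latest free slot ≤ its deadline.
By profit: E(d3,72), H(d1,59), A(d5,53), B(d2,49), G(d4,34), D(d5,33), C(d5,21), F(d4,15)
E→slot 3; H→slot 1; A→slot 5; B→slot 2; G→slot 4; D skipped; C skipped; F skipped.
Profit = 59 + 49 + 72 + 34 + 53 = 267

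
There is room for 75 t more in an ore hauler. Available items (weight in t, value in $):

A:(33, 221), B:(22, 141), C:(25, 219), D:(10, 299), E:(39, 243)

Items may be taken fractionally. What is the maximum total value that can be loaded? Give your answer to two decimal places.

Sort by value per unit weight and fill in that order.
Order: D (299/10=29.90) > C (219/25=8.76) > A (221/33=6.70) > B (141/22=6.41) > E (243/39=6.23)
Fill: take D (10 @ 299) → take C (25 @ 219) → take A (33 @ 221) → take 7/22 of B → 44.86; 75/75 used.
Total value = 783.86

783.86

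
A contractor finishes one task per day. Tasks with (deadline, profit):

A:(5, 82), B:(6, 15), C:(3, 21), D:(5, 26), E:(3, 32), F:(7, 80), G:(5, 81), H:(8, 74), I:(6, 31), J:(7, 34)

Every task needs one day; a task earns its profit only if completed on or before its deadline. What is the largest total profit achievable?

440

Profit order: A=82 G=81 F=80 H=74 J=34 E=32 I=31 D=26 C=21 B=15
Assign: A→slot 5, G→slot 4, F→slot 7, H→slot 8, J→slot 6, E→slot 3, I→slot 2, D→slot 1, C skipped, B skipped.
Slots: [1:D] [2:I] [3:E] [4:G] [5:A] [6:J] [7:F] [8:H]
Profit = 26 + 31 + 32 + 81 + 82 + 34 + 80 + 74 = 440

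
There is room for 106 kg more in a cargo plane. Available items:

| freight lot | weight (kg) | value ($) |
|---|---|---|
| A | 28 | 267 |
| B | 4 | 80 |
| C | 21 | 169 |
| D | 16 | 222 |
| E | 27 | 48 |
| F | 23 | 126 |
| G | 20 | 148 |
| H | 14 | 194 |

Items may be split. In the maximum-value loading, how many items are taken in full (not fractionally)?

6

Greedy by value/weight ratio, highest first.
Ratios (sorted): B 20.00, D 13.88, H 13.86, A 9.54, C 8.05, G 7.40, F 5.48, E 1.78
take B (4 @ 80); take D (16 @ 222); take H (14 @ 194); take A (28 @ 267); take C (21 @ 169); take G (20 @ 148); take 3/23 of F → 16.43. Capacity used 106/106.
6 item(s) taken whole; one partial (take 3/23 of F).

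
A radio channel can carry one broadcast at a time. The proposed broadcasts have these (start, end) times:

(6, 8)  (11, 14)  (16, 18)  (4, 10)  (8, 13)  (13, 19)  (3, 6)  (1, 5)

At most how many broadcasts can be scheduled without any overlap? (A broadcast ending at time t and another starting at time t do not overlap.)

Order by finish time; keep every interval that doesn't clash with the previous kept one.
By end time: (1,5), (3,6), (6,8), (4,10), (8,13), (11,14), (16,18), (13,19).
Pick (1,5); next start ≥ 5 → (6,8); next start ≥ 8 → (8,13); next start ≥ 13 → (16,18).
Selected 4 broadcasts.

4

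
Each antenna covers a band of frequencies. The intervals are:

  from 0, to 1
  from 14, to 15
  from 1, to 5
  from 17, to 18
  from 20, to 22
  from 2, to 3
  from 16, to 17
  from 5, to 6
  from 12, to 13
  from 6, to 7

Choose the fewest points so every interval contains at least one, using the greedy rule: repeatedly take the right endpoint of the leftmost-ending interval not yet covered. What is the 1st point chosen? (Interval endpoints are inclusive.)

Process intervals by earliest right end; each time one isn't hit yet, stab at its right endpoint.
By right end: [0,1]  [2,3]  [1,5]  [5,6]  [6,7]  [12,13]  [14,15]  [16,17]  [17,18]  [20,22]
[0,1] uncovered → point at 1; [2,3] uncovered → point at 3; [5,6] uncovered → point at 6; [12,13] uncovered → point at 13; [14,15] uncovered → point at 15; [16,17] uncovered → point at 17; [20,22] uncovered → point at 22.
Points: 1, 3, 6, 13, 15, 17, 22 (7 total).

1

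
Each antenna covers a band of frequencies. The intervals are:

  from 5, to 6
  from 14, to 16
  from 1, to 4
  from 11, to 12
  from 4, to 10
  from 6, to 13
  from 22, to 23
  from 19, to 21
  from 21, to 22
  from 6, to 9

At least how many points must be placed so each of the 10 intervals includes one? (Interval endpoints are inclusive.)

6

By right end: [1,4]  [5,6]  [6,9]  [4,10]  [11,12]  [6,13]  [14,16]  [19,21]  [21,22]  [22,23]
[1,4] uncovered → point at 4; [5,6] uncovered → point at 6; [11,12] uncovered → point at 12; [14,16] uncovered → point at 16; [19,21] uncovered → point at 21; [22,23] uncovered → point at 23.
Points: 4, 6, 12, 16, 21, 23 (6 total).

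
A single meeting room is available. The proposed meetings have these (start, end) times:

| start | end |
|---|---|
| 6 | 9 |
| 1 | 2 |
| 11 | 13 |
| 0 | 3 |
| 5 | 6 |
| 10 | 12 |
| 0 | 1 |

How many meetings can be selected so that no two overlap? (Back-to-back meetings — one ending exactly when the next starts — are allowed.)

Greedy by earliest finish: after sorting by end time, pick each interval compatible with the last pick.
Sorted by end: (0,1)  (1,2)  (0,3)  (5,6)  (6,9)  (10,12)  (11,13)
take (0,1); take (1,2); take (5,6); take (6,9); take (10,12); skip (11,13).
Selected 5 meetings.

5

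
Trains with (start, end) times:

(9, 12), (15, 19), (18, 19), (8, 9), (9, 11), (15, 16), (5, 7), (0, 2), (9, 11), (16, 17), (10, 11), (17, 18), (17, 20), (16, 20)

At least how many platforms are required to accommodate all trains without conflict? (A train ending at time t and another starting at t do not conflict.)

Events (time:±→running): 0:+→1 2:-→0 5:+→1 7:-→0 8:+→1 9:-→0 9:+→1 9:+→2 9:+→3 10:+→4 … peak 4.

4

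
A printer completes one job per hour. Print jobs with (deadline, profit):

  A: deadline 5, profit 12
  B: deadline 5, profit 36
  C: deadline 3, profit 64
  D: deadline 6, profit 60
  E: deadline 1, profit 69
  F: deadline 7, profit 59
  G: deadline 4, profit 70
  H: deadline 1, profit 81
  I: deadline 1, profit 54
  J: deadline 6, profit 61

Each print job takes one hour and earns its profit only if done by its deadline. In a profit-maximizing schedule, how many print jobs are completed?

7

Take jobs in profit order; each goes to the latest open slot no later than its deadline.
Profit order: H=81 G=70 E=69 C=64 J=61 D=60 F=59 I=54 B=36 A=12
Assign: H→slot 1, G→slot 4, E skipped, C→slot 3, J→slot 6, D→slot 5, F→slot 7, I skipped, B→slot 2, A skipped.
Slots: [1:H] [2:B] [3:C] [4:G] [5:D] [6:J] [7:F]
7 of 10 scheduled.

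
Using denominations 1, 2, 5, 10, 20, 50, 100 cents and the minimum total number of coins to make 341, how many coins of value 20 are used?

Use the largest denomination that fits, subtract, and repeat.
341 − 3×100→41 − 2×20→1 − 1×1→0
Count of 20: 2

2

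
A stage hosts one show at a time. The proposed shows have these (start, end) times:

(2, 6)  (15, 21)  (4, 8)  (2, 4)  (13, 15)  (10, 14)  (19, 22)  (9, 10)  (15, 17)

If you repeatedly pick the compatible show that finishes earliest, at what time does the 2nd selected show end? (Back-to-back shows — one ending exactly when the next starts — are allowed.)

Order by finish time; keep every interval that doesn't clash with the previous kept one.
By end time: (2,4), (2,6), (4,8), (9,10), (10,14), (13,15), (15,17), (15,21), (19,22).
Pick (2,4); next start ≥ 4 → (4,8); next start ≥ 8 → (9,10); next start ≥ 10 → (10,14); next start ≥ 14 → (15,17); next start ≥ 17 → (19,22).
Selected: (2,4) (4,8) (9,10) (10,14) (15,17) (19,22)

8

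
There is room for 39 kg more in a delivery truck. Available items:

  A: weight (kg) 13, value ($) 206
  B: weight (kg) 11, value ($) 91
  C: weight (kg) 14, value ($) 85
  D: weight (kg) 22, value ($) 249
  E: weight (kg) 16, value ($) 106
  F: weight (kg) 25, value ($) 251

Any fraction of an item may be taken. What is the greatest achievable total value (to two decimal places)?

Ratios (sorted): A 15.85, D 11.32, F 10.04, B 8.27, E 6.62, C 6.07
take A (13 @ 206); take D (22 @ 249); take 4/25 of F → 40.16. Capacity used 39/39.
Total value = 495.16

495.16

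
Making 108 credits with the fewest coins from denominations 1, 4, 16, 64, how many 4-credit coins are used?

108 = 1×64 + 2×16 + 3×4
Count of 4: 3

3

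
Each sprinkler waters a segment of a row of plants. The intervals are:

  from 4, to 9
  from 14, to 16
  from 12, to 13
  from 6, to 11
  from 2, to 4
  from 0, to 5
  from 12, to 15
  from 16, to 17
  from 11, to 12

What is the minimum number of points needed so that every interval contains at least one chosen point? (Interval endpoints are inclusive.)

Process intervals by earliest right end; each time one isn't hit yet, stab at its right endpoint.
By right end: [2,4]  [0,5]  [4,9]  [6,11]  [11,12]  [12,13]  [12,15]  [14,16]  [16,17]
[2,4] uncovered → point at 4; [6,11] uncovered → point at 11; [12,13] uncovered → point at 13; [14,16] uncovered → point at 16.
Points: 4, 11, 13, 16 (4 total).

4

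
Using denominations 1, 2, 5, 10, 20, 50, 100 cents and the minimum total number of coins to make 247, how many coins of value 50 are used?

0

247 − 2×100→47 − 2×20→7 − 1×5→2 − 1×2→0
Count of 50: 0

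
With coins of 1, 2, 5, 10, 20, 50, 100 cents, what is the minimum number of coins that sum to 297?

297 = 2×100 + 1×50 + 2×20 + 1×5 + 1×2
Total coins = 2 + 1 + 2 + 1 + 1 = 7

7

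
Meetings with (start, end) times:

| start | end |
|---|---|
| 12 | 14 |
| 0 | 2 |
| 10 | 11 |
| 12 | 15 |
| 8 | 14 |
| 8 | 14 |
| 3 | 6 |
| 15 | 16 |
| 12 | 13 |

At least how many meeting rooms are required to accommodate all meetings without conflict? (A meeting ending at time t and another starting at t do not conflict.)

5

Count concurrent intervals with a sweep; the peak is the room count.
starts: [0, 3, 8, 8, 10, 12, 12, 12, 15]
ends:   [2, 6, 11, 13, 14, 14, 14, 15, 16]
s0→1 e2→0 s3→1 e6→0 s8→1 s8→2 s10→3 e11→2 s12→3 s12→4 s12→5  — peak 5.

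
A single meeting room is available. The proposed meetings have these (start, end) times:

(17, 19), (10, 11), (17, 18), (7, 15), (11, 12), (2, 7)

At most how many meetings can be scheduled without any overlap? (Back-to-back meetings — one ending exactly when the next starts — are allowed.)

4

By end time: (2,7), (10,11), (11,12), (7,15), (17,18), (17,19).
Pick (2,7); next start ≥ 7 → (10,11); next start ≥ 11 → (11,12); next start ≥ 12 → (17,18).
Selected 4 meetings.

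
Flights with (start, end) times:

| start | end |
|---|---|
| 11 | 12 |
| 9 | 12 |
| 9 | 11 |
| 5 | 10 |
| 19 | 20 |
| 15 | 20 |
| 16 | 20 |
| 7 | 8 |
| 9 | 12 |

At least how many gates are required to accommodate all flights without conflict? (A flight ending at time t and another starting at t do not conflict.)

4

The answer is the maximum number of intervals overlapping at any instant.
starts: [5, 7, 9, 9, 9, 11, 15, 16, 19]
ends:   [8, 10, 11, 12, 12, 12, 20, 20, 20]
s5→1 s7→2 e8→1 s9→2 s9→3 s9→4  — peak 4.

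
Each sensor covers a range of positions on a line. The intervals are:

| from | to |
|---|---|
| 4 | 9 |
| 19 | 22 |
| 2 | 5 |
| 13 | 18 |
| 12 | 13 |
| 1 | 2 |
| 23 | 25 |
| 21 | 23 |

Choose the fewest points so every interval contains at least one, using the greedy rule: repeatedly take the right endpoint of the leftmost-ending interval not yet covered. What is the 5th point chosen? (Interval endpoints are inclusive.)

By right end: [1,2]  [2,5]  [4,9]  [12,13]  [13,18]  [19,22]  [21,23]  [23,25]
[1,2] uncovered → point at 2; [4,9] uncovered → point at 9; [12,13] uncovered → point at 13; [19,22] uncovered → point at 22; [23,25] uncovered → point at 25.
Points: 2, 9, 13, 22, 25 (5 total).

25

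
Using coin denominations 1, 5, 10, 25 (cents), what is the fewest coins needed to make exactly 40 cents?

Use the largest denomination that fits, subtract, and repeat.
40 − 1×25→15 − 1×10→5 − 1×5→0
Total coins = 1 + 1 + 1 = 3

3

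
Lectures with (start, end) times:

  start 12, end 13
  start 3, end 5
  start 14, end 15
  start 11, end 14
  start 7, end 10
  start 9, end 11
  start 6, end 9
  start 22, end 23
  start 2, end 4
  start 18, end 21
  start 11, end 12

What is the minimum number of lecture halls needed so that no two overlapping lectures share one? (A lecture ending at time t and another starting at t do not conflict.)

2

Events (time:±→running): 2:+→1 3:+→2 … peak 2.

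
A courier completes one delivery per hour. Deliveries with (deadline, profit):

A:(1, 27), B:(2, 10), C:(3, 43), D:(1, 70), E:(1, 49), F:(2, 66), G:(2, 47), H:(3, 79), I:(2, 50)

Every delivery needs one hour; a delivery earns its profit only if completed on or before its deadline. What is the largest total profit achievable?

Profit order: H=79 D=70 F=66 I=50 E=49 G=47 C=43 A=27 B=10
Assign: H→slot 3, D→slot 1, F→slot 2, I skipped, E skipped, G skipped, C skipped, A skipped, B skipped.
Slots: [1:D] [2:F] [3:H]
Profit = 70 + 66 + 79 = 215

215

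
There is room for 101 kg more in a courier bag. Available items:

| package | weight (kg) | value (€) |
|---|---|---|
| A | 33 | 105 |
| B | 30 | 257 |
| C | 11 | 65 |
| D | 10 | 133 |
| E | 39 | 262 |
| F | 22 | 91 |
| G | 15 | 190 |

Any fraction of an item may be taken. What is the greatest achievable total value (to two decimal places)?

883.36

Greedy by value/weight ratio, highest first.
Ratios (sorted): D 13.30, G 12.67, B 8.57, E 6.72, C 5.91, F 4.14, A 3.18
take D (10 @ 133); take G (15 @ 190); take B (30 @ 257); take E (39 @ 262); take 7/11 of C → 41.36. Capacity used 101/101.
Total value = 883.36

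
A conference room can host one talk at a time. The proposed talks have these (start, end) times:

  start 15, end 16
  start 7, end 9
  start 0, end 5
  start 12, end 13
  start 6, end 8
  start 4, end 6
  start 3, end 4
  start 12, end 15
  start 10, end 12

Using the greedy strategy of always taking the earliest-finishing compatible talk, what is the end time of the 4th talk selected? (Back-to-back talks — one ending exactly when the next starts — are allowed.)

By end time: (3,4), (0,5), (4,6), (6,8), (7,9), (10,12), (12,13), (12,15), (15,16).
Pick (3,4); next start ≥ 4 → (4,6); next start ≥ 6 → (6,8); next start ≥ 8 → (10,12); next start ≥ 12 → (12,13); next start ≥ 13 → (15,16).
Selected: (3,4) (4,6) (6,8) (10,12) (12,13) (15,16)

12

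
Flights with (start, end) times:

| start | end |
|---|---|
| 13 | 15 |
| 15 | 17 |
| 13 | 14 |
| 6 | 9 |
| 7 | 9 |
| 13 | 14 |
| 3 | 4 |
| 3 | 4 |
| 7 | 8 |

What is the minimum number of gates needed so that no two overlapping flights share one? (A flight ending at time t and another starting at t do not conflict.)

3

The answer is the maximum number of intervals overlapping at any instant.
starts: [3, 3, 6, 7, 7, 13, 13, 13, 15]
ends:   [4, 4, 8, 9, 9, 14, 14, 15, 17]
s3→1 s3→2 e4→1 e4→0 s6→1 s7→2 s7→3  — peak 3.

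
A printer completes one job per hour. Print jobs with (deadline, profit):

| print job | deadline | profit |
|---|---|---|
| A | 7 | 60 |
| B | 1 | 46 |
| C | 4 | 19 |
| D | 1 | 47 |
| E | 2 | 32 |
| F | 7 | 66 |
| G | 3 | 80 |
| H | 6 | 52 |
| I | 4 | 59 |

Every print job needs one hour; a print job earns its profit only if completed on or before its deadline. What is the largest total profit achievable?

396

Profit order: G=80 F=66 A=60 I=59 H=52 D=47 B=46 E=32 C=19
Assign: G→slot 3, F→slot 7, A→slot 6, I→slot 4, H→slot 5, D→slot 1, B skipped, E→slot 2, C skipped.
Slots: [1:D] [2:E] [3:G] [4:I] [5:H] [6:A] [7:F]
Profit = 47 + 32 + 80 + 59 + 52 + 60 + 66 = 396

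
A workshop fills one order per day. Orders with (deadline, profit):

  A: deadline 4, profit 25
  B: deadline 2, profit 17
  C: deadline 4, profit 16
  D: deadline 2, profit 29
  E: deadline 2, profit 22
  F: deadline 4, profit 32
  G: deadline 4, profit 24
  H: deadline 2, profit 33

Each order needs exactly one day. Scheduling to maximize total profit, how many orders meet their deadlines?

4

Take jobs in profit order; each goes to the latest open slot no later than its deadline.
Profit order: H=33 F=32 D=29 A=25 G=24 E=22 B=17 C=16
Assign: H→slot 2, F→slot 4, D→slot 1, A→slot 3, G skipped, E skipped, B skipped, C skipped.
Slots: [1:D] [2:H] [3:A] [4:F]
4 of 8 scheduled.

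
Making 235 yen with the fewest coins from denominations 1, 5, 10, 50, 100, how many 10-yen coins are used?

235 − 2×100→35 − 3×10→5 − 1×5→0
Count of 10: 3

3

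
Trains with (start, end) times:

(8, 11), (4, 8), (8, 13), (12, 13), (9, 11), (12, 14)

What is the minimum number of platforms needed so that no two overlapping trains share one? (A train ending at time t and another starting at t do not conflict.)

3

starts: [4, 8, 8, 9, 12, 12]
ends:   [8, 11, 11, 13, 13, 14]
s4→1 e8→0 s8→1 s8→2 s9→3  — peak 3.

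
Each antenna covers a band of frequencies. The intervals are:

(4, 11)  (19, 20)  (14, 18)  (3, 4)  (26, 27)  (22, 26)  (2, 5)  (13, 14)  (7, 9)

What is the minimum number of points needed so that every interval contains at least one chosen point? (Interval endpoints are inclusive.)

By right end: [3,4]  [2,5]  [7,9]  [4,11]  [13,14]  [14,18]  [19,20]  [22,26]  [26,27]
[3,4] uncovered → point at 4; [7,9] uncovered → point at 9; [13,14] uncovered → point at 14; [19,20] uncovered → point at 20; [22,26] uncovered → point at 26.
Points: 4, 9, 14, 20, 26 (5 total).

5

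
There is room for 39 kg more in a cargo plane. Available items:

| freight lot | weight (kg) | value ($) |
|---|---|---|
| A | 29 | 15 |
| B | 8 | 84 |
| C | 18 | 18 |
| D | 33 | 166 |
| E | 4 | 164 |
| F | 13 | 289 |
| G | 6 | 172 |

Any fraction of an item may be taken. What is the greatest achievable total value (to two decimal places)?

749.24

Greedy by value/weight ratio, highest first.
Order: E (164/4=41.00) > G (172/6=28.67) > F (289/13=22.23) > B (84/8=10.50) > D (166/33=5.03) > C (18/18=1.00) > A (15/29=0.52)
Fill: take E (4 @ 164) → take G (6 @ 172) → take F (13 @ 289) → take B (8 @ 84) → take 8/33 of D → 40.24; 39/39 used.
Total value = 749.24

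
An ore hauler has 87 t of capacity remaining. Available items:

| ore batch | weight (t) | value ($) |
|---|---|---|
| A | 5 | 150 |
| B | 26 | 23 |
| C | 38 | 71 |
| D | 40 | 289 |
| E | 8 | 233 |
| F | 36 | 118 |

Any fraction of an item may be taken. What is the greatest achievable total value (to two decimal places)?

Sort by value per unit weight and fill in that order.
Ratios (sorted): A 30.00, E 29.12, D 7.22, F 3.28, C 1.87, B 0.88
take A (5 @ 150); take E (8 @ 233); take D (40 @ 289); take 34/36 of F → 111.44. Capacity used 87/87.
Total value = 783.44

783.44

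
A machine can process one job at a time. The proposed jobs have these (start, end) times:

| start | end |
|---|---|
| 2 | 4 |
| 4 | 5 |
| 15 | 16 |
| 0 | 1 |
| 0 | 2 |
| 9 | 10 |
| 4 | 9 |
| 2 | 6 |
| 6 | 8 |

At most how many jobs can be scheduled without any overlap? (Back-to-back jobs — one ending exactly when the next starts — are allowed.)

6

By end time: (0,1), (0,2), (2,4), (4,5), (2,6), (6,8), (4,9), (9,10), (15,16).
Pick (0,1); next start ≥ 1 → (2,4); next start ≥ 4 → (4,5); next start ≥ 5 → (6,8); next start ≥ 8 → (9,10); next start ≥ 10 → (15,16).
Selected 6 jobs.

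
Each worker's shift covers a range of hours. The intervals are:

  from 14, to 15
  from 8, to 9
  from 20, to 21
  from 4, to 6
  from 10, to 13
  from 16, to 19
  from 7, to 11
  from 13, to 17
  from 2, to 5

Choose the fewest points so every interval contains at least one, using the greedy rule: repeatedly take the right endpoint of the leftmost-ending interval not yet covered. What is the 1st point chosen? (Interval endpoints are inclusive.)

5

Sort by right endpoint; whenever an interval is uncovered, place a point at its right end.
Sorted: [2,5] [4,6] [8,9] [7,11] [10,13] [14,15] [13,17] [16,19] [20,21]
{[2,5],[4,6]} hit by 5; {[8,9],[7,11]} hit by 9; {[10,13]} hit by 13; {[14,15],[13,17]} hit by 15; {[16,19]} hit by 19; {[20,21]} hit by 21.
Points: 5, 9, 13, 15, 19, 21 (6 total).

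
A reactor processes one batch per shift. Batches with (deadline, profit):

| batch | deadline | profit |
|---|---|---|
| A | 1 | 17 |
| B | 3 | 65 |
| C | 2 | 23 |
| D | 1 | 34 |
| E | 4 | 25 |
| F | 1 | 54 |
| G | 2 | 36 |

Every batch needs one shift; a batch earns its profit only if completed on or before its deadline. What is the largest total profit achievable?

180

Sort by profit descending; place each in the latest free slot ≤ its deadline.
By profit: B(d3,65), F(d1,54), G(d2,36), D(d1,34), E(d4,25), C(d2,23), A(d1,17)
B→slot 3; F→slot 1; G→slot 2; D skipped; E→slot 4; C skipped; A skipped.
Profit = 54 + 36 + 65 + 25 = 180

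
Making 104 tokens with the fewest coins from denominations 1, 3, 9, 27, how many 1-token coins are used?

Greedy: take as many of the largest coin as possible, then repeat with the remainder.
104 = 3×27 + 2×9 + 1×3 + 2×1
Count of 1: 2

2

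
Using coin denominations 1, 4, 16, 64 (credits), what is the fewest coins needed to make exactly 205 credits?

7

Use the largest denomination that fits, subtract, and repeat.
205 = 3×64 + 3×4 + 1×1
Total coins = 3 + 3 + 1 = 7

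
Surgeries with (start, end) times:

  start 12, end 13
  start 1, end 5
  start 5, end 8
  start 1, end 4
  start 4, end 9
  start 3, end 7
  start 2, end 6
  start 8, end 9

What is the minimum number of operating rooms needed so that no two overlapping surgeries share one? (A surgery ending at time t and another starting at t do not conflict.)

4

The answer is the maximum number of intervals overlapping at any instant.
starts: [1, 1, 2, 3, 4, 5, 8, 12]
ends:   [4, 5, 6, 7, 8, 9, 9, 13]
s1→1 s1→2 s2→3 s3→4  — peak 4.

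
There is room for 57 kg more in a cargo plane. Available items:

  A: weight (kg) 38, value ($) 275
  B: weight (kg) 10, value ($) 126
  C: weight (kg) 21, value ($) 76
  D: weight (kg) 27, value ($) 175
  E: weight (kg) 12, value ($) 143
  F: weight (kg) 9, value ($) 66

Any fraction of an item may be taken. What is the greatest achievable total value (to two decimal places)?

523.16

Greedy by value/weight ratio, highest first.
Order: B (126/10=12.60) > E (143/12=11.92) > F (66/9=7.33) > A (275/38=7.24) > D (175/27=6.48) > C (76/21=3.62)
Fill: take B (10 @ 126) → take E (12 @ 143) → take F (9 @ 66) → take 26/38 of A → 188.16; 57/57 used.
Total value = 523.16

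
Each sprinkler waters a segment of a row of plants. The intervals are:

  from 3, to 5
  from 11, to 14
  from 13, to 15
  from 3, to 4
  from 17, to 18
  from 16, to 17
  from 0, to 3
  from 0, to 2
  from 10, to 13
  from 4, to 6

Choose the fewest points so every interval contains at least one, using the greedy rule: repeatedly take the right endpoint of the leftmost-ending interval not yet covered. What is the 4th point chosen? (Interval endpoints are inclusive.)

17

Sort by right endpoint; whenever an interval is uncovered, place a point at its right end.
By right end: [0,2]  [0,3]  [3,4]  [3,5]  [4,6]  [10,13]  [11,14]  [13,15]  [16,17]  [17,18]
[0,2] uncovered → point at 2; [3,4] uncovered → point at 4; [10,13] uncovered → point at 13; [16,17] uncovered → point at 17.
Points: 2, 4, 13, 17 (4 total).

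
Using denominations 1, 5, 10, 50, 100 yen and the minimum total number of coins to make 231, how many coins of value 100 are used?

2

Use the largest denomination that fits, subtract, and repeat.
231 − 2×100→31 − 3×10→1 − 1×1→0
Count of 100: 2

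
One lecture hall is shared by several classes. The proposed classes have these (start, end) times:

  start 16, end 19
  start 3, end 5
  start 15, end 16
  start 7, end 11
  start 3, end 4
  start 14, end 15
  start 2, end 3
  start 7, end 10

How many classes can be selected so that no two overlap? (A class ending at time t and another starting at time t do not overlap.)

Order by finish time; keep every interval that doesn't clash with the previous kept one.
By end time: (2,3), (3,4), (3,5), (7,10), (7,11), (14,15), (15,16), (16,19).
Pick (2,3); next start ≥ 3 → (3,4); next start ≥ 4 → (7,10); next start ≥ 10 → (14,15); next start ≥ 15 → (15,16); next start ≥ 16 → (16,19).
Selected 6 classes.

6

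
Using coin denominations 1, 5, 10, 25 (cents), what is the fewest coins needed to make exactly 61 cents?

Use the largest denomination that fits, subtract, and repeat.
61 = 2×25 + 1×10 + 1×1
Total coins = 2 + 1 + 1 = 4

4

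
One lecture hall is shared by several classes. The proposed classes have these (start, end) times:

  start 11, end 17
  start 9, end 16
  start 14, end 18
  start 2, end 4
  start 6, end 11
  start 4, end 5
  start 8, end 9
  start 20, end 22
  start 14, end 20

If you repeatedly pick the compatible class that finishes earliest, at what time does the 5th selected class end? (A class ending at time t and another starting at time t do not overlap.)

Sorted by end: (2,4)  (4,5)  (8,9)  (6,11)  (9,16)  (11,17)  (14,18)  (14,20)  (20,22)
take (2,4); take (4,5); take (8,9); take (9,16); take (20,22).
Selected: (2,4) (4,5) (8,9) (9,16) (20,22)

22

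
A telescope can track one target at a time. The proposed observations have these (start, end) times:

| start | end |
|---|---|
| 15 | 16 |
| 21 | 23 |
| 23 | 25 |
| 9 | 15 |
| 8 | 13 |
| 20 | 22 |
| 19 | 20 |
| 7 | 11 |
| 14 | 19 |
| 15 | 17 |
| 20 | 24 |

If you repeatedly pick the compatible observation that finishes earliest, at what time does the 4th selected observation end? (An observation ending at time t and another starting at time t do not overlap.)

Sorted by end: (7,11)  (8,13)  (9,15)  (15,16)  (15,17)  (14,19)  (19,20)  (20,22)  (21,23)  (20,24)  (23,25)
take (7,11); take (15,16); skip (15,17); take (19,20); take (20,22); take (23,25).
Selected: (7,11) (15,16) (19,20) (20,22) (23,25)

22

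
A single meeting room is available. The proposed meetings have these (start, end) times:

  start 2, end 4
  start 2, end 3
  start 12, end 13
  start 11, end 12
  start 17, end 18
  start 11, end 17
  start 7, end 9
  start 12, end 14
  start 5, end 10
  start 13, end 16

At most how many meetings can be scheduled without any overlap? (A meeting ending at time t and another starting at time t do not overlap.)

6

Greedy by earliest finish: after sorting by end time, pick each interval compatible with the last pick.
By end time: (2,3), (2,4), (7,9), (5,10), (11,12), (12,13), (12,14), (13,16), (11,17), (17,18).
Pick (2,3); next start ≥ 3 → (7,9); next start ≥ 9 → (11,12); next start ≥ 12 → (12,13); next start ≥ 13 → (13,16); next start ≥ 16 → (17,18).
Selected 6 meetings.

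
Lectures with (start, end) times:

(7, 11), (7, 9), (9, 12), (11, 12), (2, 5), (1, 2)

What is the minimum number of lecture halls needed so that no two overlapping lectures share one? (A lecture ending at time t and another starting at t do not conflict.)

2

starts: [1, 2, 7, 7, 9, 11]
ends:   [2, 5, 9, 11, 12, 12]
s1→1 e2→0 s2→1 e5→0 s7→1 s7→2  — peak 2.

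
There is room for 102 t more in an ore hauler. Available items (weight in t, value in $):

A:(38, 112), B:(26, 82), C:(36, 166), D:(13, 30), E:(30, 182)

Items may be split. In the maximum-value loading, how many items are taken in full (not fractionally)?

3

Sort by value per unit weight and fill in that order.
Order: E (182/30=6.07) > C (166/36=4.61) > B (82/26=3.15) > A (112/38=2.95) > D (30/13=2.31)
Fill: take E (30 @ 182) → take C (36 @ 166) → take B (26 @ 82) → take 10/38 of A → 29.47; 102/102 used.
3 item(s) taken whole; one partial (take 10/38 of A).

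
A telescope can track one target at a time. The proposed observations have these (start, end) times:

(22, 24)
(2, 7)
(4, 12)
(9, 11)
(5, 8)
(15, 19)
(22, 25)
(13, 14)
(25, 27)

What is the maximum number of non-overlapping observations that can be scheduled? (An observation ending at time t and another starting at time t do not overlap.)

By end time: (2,7), (5,8), (9,11), (4,12), (13,14), (15,19), (22,24), (22,25), (25,27).
Pick (2,7); next start ≥ 7 → (9,11); next start ≥ 11 → (13,14); next start ≥ 14 → (15,19); next start ≥ 19 → (22,24); next start ≥ 24 → (25,27).
Selected 6 observations.

6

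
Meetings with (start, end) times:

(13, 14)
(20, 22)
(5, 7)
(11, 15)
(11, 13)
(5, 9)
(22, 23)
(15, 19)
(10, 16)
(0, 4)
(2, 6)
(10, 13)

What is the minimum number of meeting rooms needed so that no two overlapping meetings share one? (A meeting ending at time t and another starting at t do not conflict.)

The answer is the maximum number of intervals overlapping at any instant.
Events (time:±→running): 0:+→1 2:+→2 4:-→1 5:+→2 5:+→3 6:-→2 7:-→1 9:-→0 10:+→1 10:+→2 11:+→3 11:+→4 … peak 4.

4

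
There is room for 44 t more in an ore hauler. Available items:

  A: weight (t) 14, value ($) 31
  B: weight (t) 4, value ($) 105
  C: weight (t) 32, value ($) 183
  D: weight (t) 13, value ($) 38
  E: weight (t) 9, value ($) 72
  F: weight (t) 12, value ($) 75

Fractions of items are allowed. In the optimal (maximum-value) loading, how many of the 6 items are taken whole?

3

Sort by value per unit weight and fill in that order.
Ratios (sorted): B 26.25, E 8.00, F 6.25, C 5.72, D 2.92, A 2.21
take B (4 @ 105); take E (9 @ 72); take F (12 @ 75); take 19/32 of C → 108.66. Capacity used 44/44.
3 item(s) taken whole; one partial (take 19/32 of C).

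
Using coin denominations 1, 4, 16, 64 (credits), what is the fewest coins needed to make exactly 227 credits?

227 − 3×64→35 − 2×16→3 − 3×1→0
Total coins = 3 + 2 + 3 = 8

8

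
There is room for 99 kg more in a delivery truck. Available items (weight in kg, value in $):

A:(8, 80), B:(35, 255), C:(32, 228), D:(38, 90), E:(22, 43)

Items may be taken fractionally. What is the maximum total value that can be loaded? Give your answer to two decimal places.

Ratios (sorted): A 10.00, B 7.29, C 7.12, D 2.37, E 1.95
take A (8 @ 80); take B (35 @ 255); take C (32 @ 228); take 24/38 of D → 56.84. Capacity used 99/99.
Total value = 619.84

619.84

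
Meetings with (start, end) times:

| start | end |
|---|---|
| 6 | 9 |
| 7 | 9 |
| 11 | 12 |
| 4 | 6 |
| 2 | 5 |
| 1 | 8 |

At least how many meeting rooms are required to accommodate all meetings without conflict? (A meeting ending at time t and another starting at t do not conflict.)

The answer is the maximum number of intervals overlapping at any instant.
starts: [1, 2, 4, 6, 7, 11]
ends:   [5, 6, 8, 9, 9, 12]
s1→1 s2→2 s4→3  — peak 3.

3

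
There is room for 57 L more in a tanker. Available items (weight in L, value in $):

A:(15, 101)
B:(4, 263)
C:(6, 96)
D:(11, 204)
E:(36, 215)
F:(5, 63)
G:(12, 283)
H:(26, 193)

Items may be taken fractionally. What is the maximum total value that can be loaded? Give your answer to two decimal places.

Greedy by value/weight ratio, highest first.
Ratios (sorted): B 65.75, G 23.58, D 18.55, C 16.00, F 12.60, H 7.42, A 6.73, E 5.97
take B (4 @ 263); take G (12 @ 283); take D (11 @ 204); take C (6 @ 96); take F (5 @ 63); take 19/26 of H → 141.04. Capacity used 57/57.
Total value = 1050.04

1050.04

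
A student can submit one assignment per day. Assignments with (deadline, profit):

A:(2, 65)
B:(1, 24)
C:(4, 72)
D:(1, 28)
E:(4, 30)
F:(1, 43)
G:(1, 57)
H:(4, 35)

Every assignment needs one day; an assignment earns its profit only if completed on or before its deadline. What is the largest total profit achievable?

Sort by profit descending; place each in the latest free slot ≤ its deadline.
By profit: C(d4,72), A(d2,65), G(d1,57), F(d1,43), H(d4,35), E(d4,30), D(d1,28), B(d1,24)
C→slot 4; A→slot 2; G→slot 1; F skipped; H→slot 3; E skipped; D skipped; B skipped.
Profit = 57 + 65 + 35 + 72 = 229

229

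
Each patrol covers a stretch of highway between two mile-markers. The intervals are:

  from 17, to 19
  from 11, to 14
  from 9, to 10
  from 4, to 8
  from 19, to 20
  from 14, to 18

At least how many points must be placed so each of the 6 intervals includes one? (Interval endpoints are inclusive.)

4

Process intervals by earliest right end; each time one isn't hit yet, stab at its right endpoint.
By right end: [4,8]  [9,10]  [11,14]  [14,18]  [17,19]  [19,20]
[4,8] uncovered → point at 8; [9,10] uncovered → point at 10; [11,14] uncovered → point at 14; [17,19] uncovered → point at 19.
Points: 8, 10, 14, 19 (4 total).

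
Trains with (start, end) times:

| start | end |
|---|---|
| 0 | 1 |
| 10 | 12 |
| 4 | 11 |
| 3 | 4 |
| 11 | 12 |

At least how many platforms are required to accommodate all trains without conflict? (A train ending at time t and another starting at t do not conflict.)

Count concurrent intervals with a sweep; the peak is the room count.
Events (time:±→running): 0:+→1 1:-→0 3:+→1 4:-→0 4:+→1 10:+→2 … peak 2.

2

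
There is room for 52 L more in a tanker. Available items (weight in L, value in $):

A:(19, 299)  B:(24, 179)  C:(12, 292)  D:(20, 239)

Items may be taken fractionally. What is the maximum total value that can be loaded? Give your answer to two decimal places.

Order: C (292/12=24.33) > A (299/19=15.74) > D (239/20=11.95) > B (179/24=7.46)
Fill: take C (12 @ 292) → take A (19 @ 299) → take D (20 @ 239) → take 1/24 of B → 7.46; 52/52 used.
Total value = 837.46

837.46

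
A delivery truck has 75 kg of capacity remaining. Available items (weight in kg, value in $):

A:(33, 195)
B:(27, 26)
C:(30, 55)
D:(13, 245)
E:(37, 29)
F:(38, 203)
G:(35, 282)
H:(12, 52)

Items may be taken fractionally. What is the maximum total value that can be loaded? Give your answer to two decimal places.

686.55

Order: D (245/13=18.85) > G (282/35=8.06) > A (195/33=5.91) > F (203/38=5.34) > H (52/12=4.33) > C (55/30=1.83) > B (26/27=0.96) > E (29/37=0.78)
Fill: take D (13 @ 245) → take G (35 @ 282) → take 27/33 of A → 159.55; 75/75 used.
Total value = 686.55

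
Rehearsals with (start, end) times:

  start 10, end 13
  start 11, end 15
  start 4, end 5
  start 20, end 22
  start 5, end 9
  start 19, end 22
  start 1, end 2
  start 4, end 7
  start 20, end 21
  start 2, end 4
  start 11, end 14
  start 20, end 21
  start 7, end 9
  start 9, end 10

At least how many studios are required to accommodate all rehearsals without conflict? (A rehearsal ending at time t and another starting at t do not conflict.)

4

Events (time:±→running): 1:+→1 2:-→0 2:+→1 4:-→0 4:+→1 4:+→2 5:-→1 5:+→2 7:-→1 7:+→2 9:-→1 9:-→0 9:+→1 10:-→0 10:+→1 11:+→2 11:+→3 13:-→2 14:-→1 15:-→0 19:+→1 20:+→2 20:+→3 20:+→4 … peak 4.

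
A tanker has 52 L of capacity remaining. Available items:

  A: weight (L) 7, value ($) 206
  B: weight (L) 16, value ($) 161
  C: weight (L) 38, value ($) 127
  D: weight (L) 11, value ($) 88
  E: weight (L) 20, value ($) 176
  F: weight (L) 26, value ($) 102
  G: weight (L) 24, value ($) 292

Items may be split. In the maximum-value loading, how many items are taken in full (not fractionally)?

Order: A (206/7=29.43) > G (292/24=12.17) > B (161/16=10.06) > E (176/20=8.80) > D (88/11=8.00) > F (102/26=3.92) > C (127/38=3.34)
Fill: take A (7 @ 206) → take G (24 @ 292) → take B (16 @ 161) → take 5/20 of E → 44.00; 52/52 used.
3 item(s) taken whole; one partial (take 5/20 of E).

3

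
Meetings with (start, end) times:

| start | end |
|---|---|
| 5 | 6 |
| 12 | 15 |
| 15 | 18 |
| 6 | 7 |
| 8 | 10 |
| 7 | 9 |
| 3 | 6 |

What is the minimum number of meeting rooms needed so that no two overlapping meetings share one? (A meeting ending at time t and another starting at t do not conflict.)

Count concurrent intervals with a sweep; the peak is the room count.
Events (time:±→running): 3:+→1 5:+→2 … peak 2.

2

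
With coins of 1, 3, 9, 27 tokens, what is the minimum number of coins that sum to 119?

119 = 4×27 + 1×9 + 2×1
Total coins = 4 + 1 + 2 = 7

7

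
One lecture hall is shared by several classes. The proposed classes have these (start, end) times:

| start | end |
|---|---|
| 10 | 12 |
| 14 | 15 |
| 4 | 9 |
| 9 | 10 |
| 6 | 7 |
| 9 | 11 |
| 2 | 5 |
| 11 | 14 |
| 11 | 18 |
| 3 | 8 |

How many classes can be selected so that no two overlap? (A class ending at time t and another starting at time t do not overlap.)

Sort by end time and greedily take each interval whose start is ≥ the last chosen end.
Sorted by end: (2,5)  (6,7)  (3,8)  (4,9)  (9,10)  (9,11)  (10,12)  (11,14)  (14,15)  (11,18)
take (2,5); take (6,7); skip (3,8); take (9,10); take (10,12); take (14,15).
Selected 5 classes.

5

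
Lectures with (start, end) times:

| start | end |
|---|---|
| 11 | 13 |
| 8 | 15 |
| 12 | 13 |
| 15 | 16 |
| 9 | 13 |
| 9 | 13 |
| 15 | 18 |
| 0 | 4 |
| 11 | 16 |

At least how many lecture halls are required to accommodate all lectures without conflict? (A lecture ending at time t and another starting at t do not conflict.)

Count concurrent intervals with a sweep; the peak is the room count.
starts: [0, 8, 9, 9, 11, 11, 12, 15, 15]
ends:   [4, 13, 13, 13, 13, 15, 16, 16, 18]
s0→1 e4→0 s8→1 s9→2 s9→3 s11→4 s11→5 s12→6  — peak 6.

6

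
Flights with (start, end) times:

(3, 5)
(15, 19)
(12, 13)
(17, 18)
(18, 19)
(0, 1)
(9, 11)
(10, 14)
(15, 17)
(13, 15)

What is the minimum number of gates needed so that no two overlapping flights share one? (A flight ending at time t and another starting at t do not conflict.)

The answer is the maximum number of intervals overlapping at any instant.
starts: [0, 3, 9, 10, 12, 13, 15, 15, 17, 18]
ends:   [1, 5, 11, 13, 14, 15, 17, 18, 19, 19]
s0→1 e1→0 s3→1 e5→0 s9→1 s10→2  — peak 2.

2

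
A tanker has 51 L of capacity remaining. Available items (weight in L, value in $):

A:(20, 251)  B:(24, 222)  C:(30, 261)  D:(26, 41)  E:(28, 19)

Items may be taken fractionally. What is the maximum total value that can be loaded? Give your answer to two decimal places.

Greedy by value/weight ratio, highest first.
Ratios (sorted): A 12.55, B 9.25, C 8.70, D 1.58, E 0.68
take A (20 @ 251); take B (24 @ 222); take 7/30 of C → 60.90. Capacity used 51/51.
Total value = 533.90

533.90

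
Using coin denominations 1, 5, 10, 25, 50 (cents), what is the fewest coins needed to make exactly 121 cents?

121 = 2×50 + 2×10 + 1×1
Total coins = 2 + 2 + 1 = 5

5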